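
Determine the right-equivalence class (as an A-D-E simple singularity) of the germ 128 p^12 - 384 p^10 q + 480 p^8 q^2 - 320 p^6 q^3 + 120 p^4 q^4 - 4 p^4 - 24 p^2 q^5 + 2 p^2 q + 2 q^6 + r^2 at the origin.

The Hessian of f at 0 has rank 1. Corank 2; j^3 = 2*p^2*q has shape L^2 M (L != M), so D-series; mu = 7 gives D_7.

D_7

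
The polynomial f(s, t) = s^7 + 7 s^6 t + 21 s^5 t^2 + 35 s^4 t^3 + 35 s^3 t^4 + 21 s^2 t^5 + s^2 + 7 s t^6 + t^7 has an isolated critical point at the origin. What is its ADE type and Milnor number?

The Hessian of f at 0 has rank 1. Corank 1: A-series; mu = 6 gives A_6.

Type A6, Milnor number mu = 6.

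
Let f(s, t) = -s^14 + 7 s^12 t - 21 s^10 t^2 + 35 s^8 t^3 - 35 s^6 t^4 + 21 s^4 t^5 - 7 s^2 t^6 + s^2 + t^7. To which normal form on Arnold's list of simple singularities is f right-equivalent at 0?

A_6

The Hessian of f at 0 has rank 1. Corank 1: A-series; mu = 6 gives A_6.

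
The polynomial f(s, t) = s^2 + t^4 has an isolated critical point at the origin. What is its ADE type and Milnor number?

Type A_{3}, Milnor number mu = 3.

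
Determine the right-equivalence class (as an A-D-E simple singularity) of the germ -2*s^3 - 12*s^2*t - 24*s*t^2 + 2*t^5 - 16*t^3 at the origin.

The Hessian of f at 0 has rank 0. Corank 2; j^3 = -2*(s + 2*t)^3 is a perfect cube, so E-series; the 5-jet and mu = 8 give E_8.

E8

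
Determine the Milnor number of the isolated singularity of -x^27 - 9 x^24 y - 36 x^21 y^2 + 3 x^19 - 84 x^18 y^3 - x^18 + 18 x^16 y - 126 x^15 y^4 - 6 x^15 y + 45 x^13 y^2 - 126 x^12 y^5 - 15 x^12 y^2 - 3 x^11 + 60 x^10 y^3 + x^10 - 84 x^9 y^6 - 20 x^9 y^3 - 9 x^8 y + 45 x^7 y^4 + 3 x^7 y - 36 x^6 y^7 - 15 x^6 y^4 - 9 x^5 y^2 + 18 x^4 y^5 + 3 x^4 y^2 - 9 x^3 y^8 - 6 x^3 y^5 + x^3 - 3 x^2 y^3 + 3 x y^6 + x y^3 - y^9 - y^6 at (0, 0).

7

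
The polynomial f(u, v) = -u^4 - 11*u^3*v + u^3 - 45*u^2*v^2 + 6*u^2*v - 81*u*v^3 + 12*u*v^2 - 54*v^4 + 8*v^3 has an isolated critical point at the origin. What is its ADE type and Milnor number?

Type E_{7}, Milnor number mu = 7.

The Hessian of f at 0 is [[0, 0], [0, 0]] with rank 0, so corank 2. A Groebner basis of the Jacobian ideal J(f) in C{u,v} is {3*u^2 + 12*u*v + v^4 - v^3 + 12*v^2, u^3 - 30*u^2 - 120*u*v + 18*v^3 - 120*v^2, u^2*v + 9*u^2 + 36*u*v - 7*v^3 + 36*v^2, -2*u^2 + u*v^2 - 8*u*v + 8*v^3/3 - 8*v^2}; counting standard monomials gives mu = 7. Corank 2; j^3 = (u + 2*v)^3 is a perfect cube, so E-series; the 4-jet and mu = 7 give E_7.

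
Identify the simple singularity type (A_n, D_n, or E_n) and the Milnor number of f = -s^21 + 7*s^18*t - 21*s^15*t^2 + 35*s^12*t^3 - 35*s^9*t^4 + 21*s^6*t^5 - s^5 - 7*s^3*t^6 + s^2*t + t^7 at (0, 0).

The Hessian of f at 0 has rank 0. Corank 2; j^3 = s^2*t has shape L^2 M (L != M), so D-series; mu = 8 gives D_8.

Type D8, Milnor number mu = 8.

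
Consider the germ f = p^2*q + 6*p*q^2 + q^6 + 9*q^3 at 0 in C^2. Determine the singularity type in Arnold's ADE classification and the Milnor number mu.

The Hessian of f at 0 has rank 0. Corank 2; j^3 = q*(p + 3*q)^2 has shape L^2 M (L != M), so D-series; mu = 7 gives D_7.

Type D_{7}, Milnor number mu = 7.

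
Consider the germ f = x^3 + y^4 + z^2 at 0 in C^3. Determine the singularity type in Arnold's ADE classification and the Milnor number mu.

Type E6, Milnor number mu = 6.

The Hessian of f at 0 has rank 1. Corank 2; j^3 = x^3 is a perfect cube, so E-series; the 4-jet and mu = 6 give E_6.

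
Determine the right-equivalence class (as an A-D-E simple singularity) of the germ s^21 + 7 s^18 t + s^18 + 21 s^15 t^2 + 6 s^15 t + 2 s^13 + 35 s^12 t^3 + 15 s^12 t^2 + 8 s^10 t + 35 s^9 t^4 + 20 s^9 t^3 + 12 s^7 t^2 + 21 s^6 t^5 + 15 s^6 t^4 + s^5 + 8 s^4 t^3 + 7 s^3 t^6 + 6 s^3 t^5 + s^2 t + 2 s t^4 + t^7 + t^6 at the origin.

D_{7}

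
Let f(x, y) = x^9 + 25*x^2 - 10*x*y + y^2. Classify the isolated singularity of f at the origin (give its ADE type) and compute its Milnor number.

Type A_8, Milnor number mu = 8.

The Hessian of f at 0 has rank 1. Corank 1: A-series; mu = 8 gives A_8.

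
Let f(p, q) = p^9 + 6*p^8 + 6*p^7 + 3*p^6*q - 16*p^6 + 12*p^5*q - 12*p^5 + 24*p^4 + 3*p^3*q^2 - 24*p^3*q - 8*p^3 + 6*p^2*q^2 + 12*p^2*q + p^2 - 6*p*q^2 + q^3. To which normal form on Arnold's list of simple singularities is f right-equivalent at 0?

The Hessian of f at 0 has rank 1. Corank 1: A-series; mu = 2 gives A_2.

A_2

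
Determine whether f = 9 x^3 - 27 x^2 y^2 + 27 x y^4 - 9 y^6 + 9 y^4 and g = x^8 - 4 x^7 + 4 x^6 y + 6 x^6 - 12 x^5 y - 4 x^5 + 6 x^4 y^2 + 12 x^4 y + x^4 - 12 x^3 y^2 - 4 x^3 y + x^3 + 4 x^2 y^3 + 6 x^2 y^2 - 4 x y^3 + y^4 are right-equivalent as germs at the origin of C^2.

Yes.

The Hessian of f at 0 has rank 0. Corank 2; j^3 = 9*x^3 is a perfect cube, so E-series; the 4-jet and mu = 6 give E_6. The Hessian of g at 0 has rank 0. Corank 2; j^3 = x^3 is a perfect cube, so E-series; the 4-jet and mu = 6 give E_6. Both have type E_6, hence right-equivalent.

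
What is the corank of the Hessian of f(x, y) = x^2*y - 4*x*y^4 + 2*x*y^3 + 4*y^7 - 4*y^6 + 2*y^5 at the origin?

2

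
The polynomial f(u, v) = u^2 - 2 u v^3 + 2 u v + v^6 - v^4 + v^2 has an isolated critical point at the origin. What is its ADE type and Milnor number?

Type A_{3}, Milnor number mu = 3.

The Hessian of f at 0 has rank 1. Corank 1: A-series; mu = 3 gives A_3.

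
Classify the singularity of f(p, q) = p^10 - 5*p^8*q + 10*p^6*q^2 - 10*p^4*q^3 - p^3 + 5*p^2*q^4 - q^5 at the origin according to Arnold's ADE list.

The Hessian of f at 0 is [[0, 0], [0, 0]] with rank 0, so corank 2. A Groebner basis of the Jacobian ideal J(f) in C{p,q} is {q^4, p^2}; counting standard monomials gives mu = 8. Corank 2; j^3 = -p^3 is a perfect cube, so E-series; the 5-jet and mu = 8 give E_8.

E_8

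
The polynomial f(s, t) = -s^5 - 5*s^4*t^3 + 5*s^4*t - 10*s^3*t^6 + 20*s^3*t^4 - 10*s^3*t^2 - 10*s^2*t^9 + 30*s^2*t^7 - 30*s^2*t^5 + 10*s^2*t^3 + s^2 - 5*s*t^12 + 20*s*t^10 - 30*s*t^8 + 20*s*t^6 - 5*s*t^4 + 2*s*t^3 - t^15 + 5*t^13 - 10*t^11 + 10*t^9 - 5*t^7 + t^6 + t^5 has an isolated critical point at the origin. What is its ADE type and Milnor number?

The Hessian of f at 0 is [[2, 0], [0, 0]] with rank 1, so corank 1. A Groebner basis of the Jacobian ideal J(f) in C{s,t} is {s + t^3, s^2, s*t}; counting standard monomials gives mu = 4. Corank 1: A-series; mu = 4 gives A_4.

Type A_{4}, Milnor number mu = 4.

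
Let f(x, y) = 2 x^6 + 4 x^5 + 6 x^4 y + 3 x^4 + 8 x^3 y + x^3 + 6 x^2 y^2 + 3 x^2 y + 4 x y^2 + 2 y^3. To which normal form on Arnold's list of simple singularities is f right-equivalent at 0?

D4

The Hessian of f at 0 is [[0, 0], [0, 0]] with rank 0, so corank 2. A Groebner basis of the Jacobian ideal J(f) in C{x,y} is {y^3, x^2 - 2*y^2/3, x*y + y^2}; counting standard monomials gives mu = 4. Corank 2; j^3 = (x + y)*(x^2 + 2*x*y + 2*y^2) splits into three distinct lines over C (the quadratic factor has nonzero discriminant), so D_4.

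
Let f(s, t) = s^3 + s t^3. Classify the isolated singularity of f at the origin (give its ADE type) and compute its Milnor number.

Type E_{7}, Milnor number mu = 7.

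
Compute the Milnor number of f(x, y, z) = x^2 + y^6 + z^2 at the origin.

5

The Hessian of f at 0 has rank 2. Corank 1: A-series; mu = 5 gives A_5.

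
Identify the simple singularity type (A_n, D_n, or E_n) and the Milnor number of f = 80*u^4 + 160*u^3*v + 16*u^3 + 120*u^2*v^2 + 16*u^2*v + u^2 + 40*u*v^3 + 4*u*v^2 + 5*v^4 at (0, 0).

The Hessian of f at 0 is [[2, 0], [0, 0]] with rank 1, so corank 1. A Groebner basis of the Jacobian ideal J(f) in C{u,v} is {u^2, u*v, u/2 + v^2}; counting standard monomials gives mu = 3. Corank 1: A-series; mu = 3 gives A_3.

Type A3, Milnor number mu = 3.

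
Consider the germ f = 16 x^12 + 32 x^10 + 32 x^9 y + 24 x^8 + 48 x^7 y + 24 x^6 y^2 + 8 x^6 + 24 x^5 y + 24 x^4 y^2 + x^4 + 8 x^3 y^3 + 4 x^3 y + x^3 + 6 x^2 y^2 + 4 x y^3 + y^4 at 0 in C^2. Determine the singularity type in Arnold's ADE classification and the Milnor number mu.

Type E_6, Milnor number mu = 6.

The Hessian of f at 0 has rank 0. Corank 2; j^3 = x^3 is a perfect cube, so E-series; the 4-jet and mu = 6 give E_6.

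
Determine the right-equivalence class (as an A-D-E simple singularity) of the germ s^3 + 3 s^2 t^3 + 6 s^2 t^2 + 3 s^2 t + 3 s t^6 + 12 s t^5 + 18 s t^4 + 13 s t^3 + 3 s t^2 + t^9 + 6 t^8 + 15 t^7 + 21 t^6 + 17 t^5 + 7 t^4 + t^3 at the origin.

The Hessian of f at 0 has rank 0. Corank 2; j^3 = (s + t)^3 is a perfect cube, so E-series; the 4-jet and mu = 7 give E_7.

E_7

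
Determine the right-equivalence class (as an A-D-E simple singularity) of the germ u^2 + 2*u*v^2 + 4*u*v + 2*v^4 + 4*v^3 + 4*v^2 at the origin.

A_{3}

The Hessian of f at 0 is [[2, 4], [4, 8]] with rank 1, so corank 1. A Groebner basis of the Jacobian ideal J(f) in C{u,v} is {u^2 + 4*u + 8*v, u*v - 2*u - 4*v, u + v^2 + 2*v}; counting standard monomials gives mu = 3. Corank 1: A-series; mu = 3 gives A_3.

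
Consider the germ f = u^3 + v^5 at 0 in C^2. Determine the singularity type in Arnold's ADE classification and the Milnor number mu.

Type E_{8}, Milnor number mu = 8.

The Hessian of f at 0 has rank 0. Corank 2; j^3 = u^3 is a perfect cube, so E-series; the 5-jet and mu = 8 give E_8.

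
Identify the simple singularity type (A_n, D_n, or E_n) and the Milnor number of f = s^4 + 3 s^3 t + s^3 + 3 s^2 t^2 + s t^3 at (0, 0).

Type E_{7}, Milnor number mu = 7.

The Hessian of f at 0 is [[0, 0], [0, 0]] with rank 0, so corank 2. A Groebner basis of the Jacobian ideal J(f) in C{s,t} is {3*s^2 + t^4 + t^3, s^3, s^2*t - s^2 - t^3/3, 2*s^2 + s*t^2 + 2*t^3/3}; counting standard monomials gives mu = 7. Corank 2; j^3 = s^3 is a perfect cube, so E-series; the 4-jet and mu = 7 give E_7.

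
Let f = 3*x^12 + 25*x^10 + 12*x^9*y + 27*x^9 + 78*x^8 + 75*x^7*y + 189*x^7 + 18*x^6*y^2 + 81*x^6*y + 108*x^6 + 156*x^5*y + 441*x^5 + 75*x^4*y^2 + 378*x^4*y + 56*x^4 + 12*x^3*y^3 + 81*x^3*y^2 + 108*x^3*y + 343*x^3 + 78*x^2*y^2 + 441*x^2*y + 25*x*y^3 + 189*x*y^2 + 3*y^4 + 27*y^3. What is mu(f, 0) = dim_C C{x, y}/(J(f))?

The Hessian of f at 0 is [[0, 0], [0, 0]] with rank 0, so corank 2. A Groebner basis of the Jacobian ideal J(f) in C{x,y} is {17294403*x^2/4 + 7411887*x*y/2 + y^4 + 343*y^3/4 + 3176523*y^2/4, x^3 + 5733*x^2/4 + 2457*x*y/2 + 3*y^3/28 + 1053*y^2/4, x^2*y - 8575*x^2/4 - 3675*x*y/2 - 19*y^3/84 - 1575*y^2/4, 2401*x^2 + x*y^2 + 2058*x*y + 10*y^3/21 + 441*y^2}; counting standard monomials gives mu = 7. Corank 2; j^3 = (7*x + 3*y)^3 is a perfect cube, so E-series; the 4-jet and mu = 7 give E_7.

7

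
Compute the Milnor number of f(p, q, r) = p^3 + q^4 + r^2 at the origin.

6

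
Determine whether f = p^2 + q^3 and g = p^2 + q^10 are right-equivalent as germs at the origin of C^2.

No.

The Hessian of f at 0 has rank 1. Corank 1: A-series; mu = 2 gives A_2. The Hessian of g at 0 has rank 1. Corank 1: A-series; mu = 9 gives A_9. f is A_2 but g is A_9, hence not right-equivalent.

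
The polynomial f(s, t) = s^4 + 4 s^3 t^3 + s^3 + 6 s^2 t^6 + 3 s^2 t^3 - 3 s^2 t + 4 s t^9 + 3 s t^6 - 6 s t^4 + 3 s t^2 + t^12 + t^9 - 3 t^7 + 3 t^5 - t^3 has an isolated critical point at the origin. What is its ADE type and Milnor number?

The Hessian of f at 0 is [[0, 0], [0, 0]] with rank 0, so corank 2. A Groebner basis of the Jacobian ideal J(f) in C{s,t} is {t^4, s*t^2 - 2*t^3/3, s^2 - 2*s*t + t^2}; counting standard monomials gives mu = 6. Corank 2; j^3 = (s - t)^3 is a perfect cube, so E-series; the 4-jet and mu = 6 give E_6.

Type E_6, Milnor number mu = 6.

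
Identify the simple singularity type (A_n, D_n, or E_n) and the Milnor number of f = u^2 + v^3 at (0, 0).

The Hessian of f at 0 is [[2, 0], [0, 0]] with rank 1, so corank 1. A Groebner basis of the Jacobian ideal J(f) in C{u,v} is {v^2, u}; counting standard monomials gives mu = 2. Corank 1: A-series; mu = 2 gives A_2.

Type A_2, Milnor number mu = 2.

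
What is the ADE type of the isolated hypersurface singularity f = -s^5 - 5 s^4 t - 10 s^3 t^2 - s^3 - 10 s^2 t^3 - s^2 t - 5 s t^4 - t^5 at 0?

The Hessian of f at 0 is [[0, 0], [0, 0]] with rank 0, so corank 2. A Groebner basis of the Jacobian ideal J(f) in C{s,t} is {-s*t/5 + t^4, s*t^2, s^2 + s*t}; counting standard monomials gives mu = 6. Corank 2; j^3 = -s^2*(s + t) has shape L^2 M (L != M), so D-series; mu = 6 gives D_6.

D_6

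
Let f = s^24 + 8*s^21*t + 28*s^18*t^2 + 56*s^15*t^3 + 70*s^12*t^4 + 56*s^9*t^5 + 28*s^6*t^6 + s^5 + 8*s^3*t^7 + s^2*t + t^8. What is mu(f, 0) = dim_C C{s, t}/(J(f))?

The Hessian of f at 0 has rank 0. Corank 2; j^3 = s^2*t has shape L^2 M (L != M), so D-series; mu = 9 gives D_9.

9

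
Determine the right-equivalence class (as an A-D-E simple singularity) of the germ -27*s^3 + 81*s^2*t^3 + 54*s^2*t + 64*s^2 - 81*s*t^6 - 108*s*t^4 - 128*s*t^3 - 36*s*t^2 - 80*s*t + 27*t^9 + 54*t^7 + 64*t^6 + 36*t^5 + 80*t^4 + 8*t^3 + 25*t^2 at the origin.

A_2

The Hessian of f at 0 has rank 1. Corank 1: A-series; mu = 2 gives A_2.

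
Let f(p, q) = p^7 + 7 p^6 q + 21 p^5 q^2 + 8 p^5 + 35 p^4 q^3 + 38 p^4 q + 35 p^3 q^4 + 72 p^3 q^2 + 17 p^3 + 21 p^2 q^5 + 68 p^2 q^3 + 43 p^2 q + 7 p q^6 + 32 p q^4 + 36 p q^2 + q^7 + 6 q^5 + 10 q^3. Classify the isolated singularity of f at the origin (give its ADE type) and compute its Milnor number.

The Hessian of f at 0 is [[0, 0], [0, 0]] with rank 0, so corank 2. A Groebner basis of the Jacobian ideal J(f) in C{p,q} is {q^3, p^2 - 6*q^2/13, p*q + 9*q^2/13}; counting standard monomials gives mu = 4. Corank 2; j^3 = (p + q)*(17*p^2 + 26*p*q + 10*q^2) splits into three distinct lines over C (the quadratic factor has nonzero discriminant), so D_4.

Type D4, Milnor number mu = 4.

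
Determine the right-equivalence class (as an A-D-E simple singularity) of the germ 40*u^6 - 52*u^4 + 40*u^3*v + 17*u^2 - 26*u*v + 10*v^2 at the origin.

A_{1}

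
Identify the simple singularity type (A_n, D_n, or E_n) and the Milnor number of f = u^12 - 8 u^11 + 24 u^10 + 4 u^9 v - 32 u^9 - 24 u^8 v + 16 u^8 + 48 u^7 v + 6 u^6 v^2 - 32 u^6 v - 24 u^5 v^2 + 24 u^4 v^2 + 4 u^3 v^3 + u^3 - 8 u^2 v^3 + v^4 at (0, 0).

The Hessian of f at 0 has rank 0. Corank 2; j^3 = u^3 is a perfect cube, so E-series; the 4-jet and mu = 6 give E_6.

Type E_{6}, Milnor number mu = 6.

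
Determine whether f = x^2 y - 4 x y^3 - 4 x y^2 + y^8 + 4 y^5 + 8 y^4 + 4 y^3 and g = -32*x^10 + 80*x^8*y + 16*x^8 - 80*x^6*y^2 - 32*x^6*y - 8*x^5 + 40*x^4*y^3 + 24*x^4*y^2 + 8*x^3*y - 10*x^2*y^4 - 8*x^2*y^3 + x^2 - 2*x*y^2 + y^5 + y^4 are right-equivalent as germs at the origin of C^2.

No.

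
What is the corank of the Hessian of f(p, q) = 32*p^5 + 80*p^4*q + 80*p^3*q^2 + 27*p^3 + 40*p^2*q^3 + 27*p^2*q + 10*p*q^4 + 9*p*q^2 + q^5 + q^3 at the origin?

2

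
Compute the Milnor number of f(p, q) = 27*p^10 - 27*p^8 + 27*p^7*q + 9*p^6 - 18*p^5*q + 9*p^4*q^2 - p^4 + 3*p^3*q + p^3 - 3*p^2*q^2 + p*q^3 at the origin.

The Hessian of f at 0 has rank 0. Corank 2; j^3 = p^3 is a perfect cube, so E-series; the 4-jet and mu = 7 give E_7.

7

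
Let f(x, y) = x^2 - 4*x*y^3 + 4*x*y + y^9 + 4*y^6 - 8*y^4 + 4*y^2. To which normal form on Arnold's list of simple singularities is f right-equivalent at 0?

A_{8}

The Hessian of f at 0 is [[2, 4], [4, 8]] with rank 1, so corank 1. A Groebner basis of the Jacobian ideal J(f) in C{x,y} is {x^2*y^2 + 2*x^2 + 6*x*y + 4*y^2, x^3 + 6*x^2*y + 12*x*y^2 + 4*x + 8*y, -x/2 + y^3 - y}; counting standard monomials gives mu = 8. Corank 1: A-series; mu = 8 gives A_8.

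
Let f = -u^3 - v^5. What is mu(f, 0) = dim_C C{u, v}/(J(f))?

8

The Hessian of f at 0 has rank 0. Corank 2; j^3 = -u^3 is a perfect cube, so E-series; the 5-jet and mu = 8 give E_8.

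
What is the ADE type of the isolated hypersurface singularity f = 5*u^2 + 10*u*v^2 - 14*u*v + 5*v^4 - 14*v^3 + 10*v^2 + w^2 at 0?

A_1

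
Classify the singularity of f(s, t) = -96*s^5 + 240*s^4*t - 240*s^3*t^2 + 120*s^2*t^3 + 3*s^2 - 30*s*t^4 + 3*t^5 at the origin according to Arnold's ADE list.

A_4

The Hessian of f at 0 is [[6, 0], [0, 0]] with rank 1, so corank 1. A Groebner basis of the Jacobian ideal J(f) in C{s,t} is {t^4, s}; counting standard monomials gives mu = 4. Corank 1: A-series; mu = 4 gives A_4.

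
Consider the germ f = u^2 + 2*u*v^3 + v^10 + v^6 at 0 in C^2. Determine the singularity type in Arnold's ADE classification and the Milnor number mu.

Type A_{9}, Milnor number mu = 9.

The Hessian of f at 0 has rank 1. Corank 1: A-series; mu = 9 gives A_9.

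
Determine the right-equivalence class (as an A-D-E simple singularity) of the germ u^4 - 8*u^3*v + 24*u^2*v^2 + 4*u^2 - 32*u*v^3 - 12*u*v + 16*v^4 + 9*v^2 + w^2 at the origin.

A_3

The Hessian of f at 0 has rank 2. Corank 1: A-series; mu = 3 gives A_3.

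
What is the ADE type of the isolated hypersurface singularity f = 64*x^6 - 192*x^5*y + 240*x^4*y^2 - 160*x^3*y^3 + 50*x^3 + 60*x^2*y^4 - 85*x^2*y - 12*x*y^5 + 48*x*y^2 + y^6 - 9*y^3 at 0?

D_7

The Hessian of f at 0 is [[0, 0], [0, 0]] with rank 0, so corank 2. A Groebner basis of the Jacobian ideal J(f) in C{x,y} is {-15625*x*y/12 + y^5 + 3125*y^2/4, x*y^2 - 3*y^3/5, x^2 - 11*x*y/10 + 3*y^2/10}; counting standard monomials gives mu = 7. Corank 2; j^3 = (2*x - y)*(5*x - 3*y)^2 has shape L^2 M (L != M), so D-series; mu = 7 gives D_7.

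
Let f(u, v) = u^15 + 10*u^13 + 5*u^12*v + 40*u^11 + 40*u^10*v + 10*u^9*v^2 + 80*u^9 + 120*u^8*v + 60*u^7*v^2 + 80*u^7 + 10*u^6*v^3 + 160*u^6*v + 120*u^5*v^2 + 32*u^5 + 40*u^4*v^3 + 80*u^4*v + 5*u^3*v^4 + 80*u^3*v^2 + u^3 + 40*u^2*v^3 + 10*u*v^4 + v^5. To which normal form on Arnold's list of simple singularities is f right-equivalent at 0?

The Hessian of f at 0 has rank 0. Corank 2; j^3 = u^3 is a perfect cube, so E-series; the 5-jet and mu = 8 give E_8.

E_8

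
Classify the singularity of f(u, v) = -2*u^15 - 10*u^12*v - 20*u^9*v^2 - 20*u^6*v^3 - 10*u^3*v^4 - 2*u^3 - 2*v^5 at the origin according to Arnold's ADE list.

The Hessian of f at 0 has rank 0. Corank 2; j^3 = -2*u^3 is a perfect cube, so E-series; the 5-jet and mu = 8 give E_8.

E8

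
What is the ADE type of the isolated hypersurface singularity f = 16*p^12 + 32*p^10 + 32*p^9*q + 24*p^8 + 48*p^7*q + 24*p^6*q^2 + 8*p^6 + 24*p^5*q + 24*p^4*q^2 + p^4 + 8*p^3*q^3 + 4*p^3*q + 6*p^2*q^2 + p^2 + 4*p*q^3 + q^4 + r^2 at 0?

A3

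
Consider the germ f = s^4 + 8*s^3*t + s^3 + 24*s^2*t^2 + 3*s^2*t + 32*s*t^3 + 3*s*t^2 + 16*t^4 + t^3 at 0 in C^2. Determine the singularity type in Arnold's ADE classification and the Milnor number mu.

Type E6, Milnor number mu = 6.

The Hessian of f at 0 has rank 0. Corank 2; j^3 = (s + t)^3 is a perfect cube, so E-series; the 4-jet and mu = 6 give E_6.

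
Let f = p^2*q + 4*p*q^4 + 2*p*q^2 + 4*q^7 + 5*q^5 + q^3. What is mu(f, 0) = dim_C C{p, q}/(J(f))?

6

The Hessian of f at 0 has rank 0. Corank 2; j^3 = q*(p + q)^2 has shape L^2 M (L != M), so D-series; mu = 6 gives D_6.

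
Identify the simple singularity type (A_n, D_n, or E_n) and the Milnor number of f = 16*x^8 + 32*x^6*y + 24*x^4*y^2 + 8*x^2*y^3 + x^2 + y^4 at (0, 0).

Type A_3, Milnor number mu = 3.

The Hessian of f at 0 has rank 1. Corank 1: A-series; mu = 3 gives A_3.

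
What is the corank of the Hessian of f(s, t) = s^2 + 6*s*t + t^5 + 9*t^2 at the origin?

Hessian at 0 has rank 1.

1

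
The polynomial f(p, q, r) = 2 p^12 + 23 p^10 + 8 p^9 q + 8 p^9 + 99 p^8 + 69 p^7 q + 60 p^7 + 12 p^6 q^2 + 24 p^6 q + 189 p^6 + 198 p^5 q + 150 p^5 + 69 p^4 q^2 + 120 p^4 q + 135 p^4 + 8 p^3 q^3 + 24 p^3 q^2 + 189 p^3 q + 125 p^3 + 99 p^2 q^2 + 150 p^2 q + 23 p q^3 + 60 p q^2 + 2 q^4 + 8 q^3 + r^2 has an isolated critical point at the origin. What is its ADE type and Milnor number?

The Hessian of f at 0 has rank 1. Corank 2; j^3 = (5*p + 2*q)^3 is a perfect cube, so E-series; the 4-jet and mu = 7 give E_7.

Type E7, Milnor number mu = 7.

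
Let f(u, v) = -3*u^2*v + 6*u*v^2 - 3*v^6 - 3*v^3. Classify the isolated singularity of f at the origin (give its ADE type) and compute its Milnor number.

Type D7, Milnor number mu = 7.

The Hessian of f at 0 has rank 0. Corank 2; j^3 = -3*v*(u - v)^2 has shape L^2 M (L != M), so D-series; mu = 7 gives D_7.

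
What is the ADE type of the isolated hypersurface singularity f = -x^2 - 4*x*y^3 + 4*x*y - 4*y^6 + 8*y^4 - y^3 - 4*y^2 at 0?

A_2

The Hessian of f at 0 has rank 1. Corank 1: A-series; mu = 2 gives A_2.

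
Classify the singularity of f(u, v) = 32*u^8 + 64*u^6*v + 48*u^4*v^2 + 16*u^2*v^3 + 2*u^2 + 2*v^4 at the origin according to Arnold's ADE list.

A_{3}

The Hessian of f at 0 is [[4, 0], [0, 0]] with rank 1, so corank 1. A Groebner basis of the Jacobian ideal J(f) in C{u,v} is {v^3, u}; counting standard monomials gives mu = 3. Corank 1: A-series; mu = 3 gives A_3.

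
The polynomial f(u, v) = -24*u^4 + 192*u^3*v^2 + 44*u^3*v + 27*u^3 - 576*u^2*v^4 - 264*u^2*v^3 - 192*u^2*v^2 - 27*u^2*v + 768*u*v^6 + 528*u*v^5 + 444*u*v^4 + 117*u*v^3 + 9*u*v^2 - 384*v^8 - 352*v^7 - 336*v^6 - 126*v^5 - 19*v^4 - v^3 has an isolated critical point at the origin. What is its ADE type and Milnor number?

The Hessian of f at 0 is [[0, 0], [0, 0]] with rank 0, so corank 2. A Groebner basis of the Jacobian ideal J(f) in C{u,v} is {-19683*u^2/77432 + 6561*u*v/38716 + v^4 - 27*v^3/77432 - 2187*v^2/77432, u^3 - 12987*u^2/77432 + 4329*u*v/38716 - 8657*v^3/232296 - 1443*v^2/77432, u^2*v - 26001*u^2/77432 + 8667*u*v/38716 - 77753*v^3/696888 - 2889*v^2/77432, -19521*u^2/38716 + u*v^2 + 6507*u*v/19358 - 116389*v^3/348444 - 2169*v^2/38716}; counting standard monomials gives mu = 7. Corank 2; j^3 = (3*u - v)^3 is a perfect cube, so E-series; the 4-jet and mu = 7 give E_7.

Type E7, Milnor number mu = 7.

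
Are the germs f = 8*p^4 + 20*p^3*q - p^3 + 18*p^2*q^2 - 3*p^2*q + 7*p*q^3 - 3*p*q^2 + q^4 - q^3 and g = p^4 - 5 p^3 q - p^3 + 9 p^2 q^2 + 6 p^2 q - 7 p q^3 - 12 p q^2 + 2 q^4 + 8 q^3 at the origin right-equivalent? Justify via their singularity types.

Yes.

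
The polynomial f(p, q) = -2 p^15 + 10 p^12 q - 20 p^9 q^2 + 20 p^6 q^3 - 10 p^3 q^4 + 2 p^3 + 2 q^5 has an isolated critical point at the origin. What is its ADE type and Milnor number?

The Hessian of f at 0 has rank 0. Corank 2; j^3 = 2*p^3 is a perfect cube, so E-series; the 5-jet and mu = 8 give E_8.

Type E_{8}, Milnor number mu = 8.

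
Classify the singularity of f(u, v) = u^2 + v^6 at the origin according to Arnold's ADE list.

A5

The Hessian of f at 0 has rank 1. Corank 1: A-series; mu = 5 gives A_5.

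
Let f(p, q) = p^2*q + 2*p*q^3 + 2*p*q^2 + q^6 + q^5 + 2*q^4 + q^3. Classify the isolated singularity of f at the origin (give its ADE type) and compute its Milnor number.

Type D_7, Milnor number mu = 7.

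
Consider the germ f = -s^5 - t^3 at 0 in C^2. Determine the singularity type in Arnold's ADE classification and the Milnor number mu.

Type E_{8}, Milnor number mu = 8.

The Hessian of f at 0 has rank 0. Corank 2; j^3 = -t^3 is a perfect cube, so E-series; the 5-jet and mu = 8 give E_8.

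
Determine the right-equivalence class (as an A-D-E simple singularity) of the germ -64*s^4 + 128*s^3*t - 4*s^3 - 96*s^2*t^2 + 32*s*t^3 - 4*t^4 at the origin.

The Hessian of f at 0 has rank 0. Corank 2; j^3 = -4*s^3 is a perfect cube, so E-series; the 4-jet and mu = 6 give E_6.

E_6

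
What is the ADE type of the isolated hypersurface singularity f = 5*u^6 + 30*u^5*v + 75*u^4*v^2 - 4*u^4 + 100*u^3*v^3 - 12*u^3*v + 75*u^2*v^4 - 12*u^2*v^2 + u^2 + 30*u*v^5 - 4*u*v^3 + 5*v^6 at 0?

A5

The Hessian of f at 0 has rank 1. Corank 1: A-series; mu = 5 gives A_5.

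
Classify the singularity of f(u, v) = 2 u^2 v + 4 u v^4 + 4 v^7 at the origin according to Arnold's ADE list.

D8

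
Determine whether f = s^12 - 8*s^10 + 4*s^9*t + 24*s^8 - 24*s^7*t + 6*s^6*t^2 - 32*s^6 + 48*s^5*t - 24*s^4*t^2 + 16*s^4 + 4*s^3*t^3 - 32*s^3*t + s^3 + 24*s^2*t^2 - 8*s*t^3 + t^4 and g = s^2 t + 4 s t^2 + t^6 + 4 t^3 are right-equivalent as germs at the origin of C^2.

No.

The Hessian of f at 0 has rank 0. Corank 2; j^3 = s^3 is a perfect cube, so E-series; the 4-jet and mu = 6 give E_6. The Hessian of g at 0 has rank 0. Corank 2; j^3 = t*(s + 2*t)^2 has shape L^2 M (L != M), so D-series; mu = 7 gives D_7. f is E_6 but g is D_7, hence not right-equivalent.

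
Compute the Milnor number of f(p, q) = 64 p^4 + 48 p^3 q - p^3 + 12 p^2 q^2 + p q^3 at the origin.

The Hessian of f at 0 has rank 0. Corank 2; j^3 = -p^3 is a perfect cube, so E-series; the 4-jet and mu = 7 give E_7.

7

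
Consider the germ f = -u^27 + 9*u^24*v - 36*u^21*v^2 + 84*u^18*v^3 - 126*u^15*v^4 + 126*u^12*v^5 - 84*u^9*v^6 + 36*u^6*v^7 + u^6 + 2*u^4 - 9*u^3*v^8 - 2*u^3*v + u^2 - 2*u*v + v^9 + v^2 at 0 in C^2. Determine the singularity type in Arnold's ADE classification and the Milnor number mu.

Type A8, Milnor number mu = 8.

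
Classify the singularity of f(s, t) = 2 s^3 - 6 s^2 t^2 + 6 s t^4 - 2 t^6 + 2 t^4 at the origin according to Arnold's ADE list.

The Hessian of f at 0 is [[0, 0], [0, 0]] with rank 0, so corank 2. A Groebner basis of the Jacobian ideal J(f) in C{s,t} is {s^3, s^2*t, -s^2/2 + s*t^2, t^3}; counting standard monomials gives mu = 6. Corank 2; j^3 = 2*s^3 is a perfect cube, so E-series; the 4-jet and mu = 6 give E_6.

E_{6}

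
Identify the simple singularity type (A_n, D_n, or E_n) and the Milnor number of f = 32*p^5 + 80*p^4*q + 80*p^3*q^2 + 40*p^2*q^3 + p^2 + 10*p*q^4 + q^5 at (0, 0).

Type A4, Milnor number mu = 4.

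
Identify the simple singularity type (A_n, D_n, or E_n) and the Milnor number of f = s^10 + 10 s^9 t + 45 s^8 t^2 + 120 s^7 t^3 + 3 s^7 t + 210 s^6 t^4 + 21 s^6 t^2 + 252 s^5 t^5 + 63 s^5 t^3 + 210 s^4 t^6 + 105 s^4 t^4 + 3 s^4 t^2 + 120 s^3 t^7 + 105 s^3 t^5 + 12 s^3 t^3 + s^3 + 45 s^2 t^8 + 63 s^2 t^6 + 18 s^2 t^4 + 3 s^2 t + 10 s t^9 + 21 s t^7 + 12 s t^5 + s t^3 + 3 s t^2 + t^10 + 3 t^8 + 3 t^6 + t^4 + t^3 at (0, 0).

Type E_7, Milnor number mu = 7.

The Hessian of f at 0 has rank 0. Corank 2; j^3 = (s + t)^3 is a perfect cube, so E-series; the 4-jet and mu = 7 give E_7.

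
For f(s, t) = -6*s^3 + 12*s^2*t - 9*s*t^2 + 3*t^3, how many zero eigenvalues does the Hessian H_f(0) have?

2

Hessian at 0 has rank 0.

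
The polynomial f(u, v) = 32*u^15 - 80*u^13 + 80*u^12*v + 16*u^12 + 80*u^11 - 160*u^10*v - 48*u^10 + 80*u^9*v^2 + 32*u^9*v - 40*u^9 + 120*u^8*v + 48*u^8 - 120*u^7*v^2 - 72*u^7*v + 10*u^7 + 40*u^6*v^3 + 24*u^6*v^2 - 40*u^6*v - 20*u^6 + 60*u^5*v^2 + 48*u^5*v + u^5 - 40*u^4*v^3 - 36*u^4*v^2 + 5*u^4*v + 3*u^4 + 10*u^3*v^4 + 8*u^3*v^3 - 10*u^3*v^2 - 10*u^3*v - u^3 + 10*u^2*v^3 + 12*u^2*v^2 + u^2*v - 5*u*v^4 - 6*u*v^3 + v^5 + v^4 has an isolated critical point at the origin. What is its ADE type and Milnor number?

The Hessian of f at 0 has rank 0. Corank 2; j^3 = -u^2*(u - v) has shape L^2 M (L != M), so D-series; mu = 5 gives D_5.

Type D_{5}, Milnor number mu = 5.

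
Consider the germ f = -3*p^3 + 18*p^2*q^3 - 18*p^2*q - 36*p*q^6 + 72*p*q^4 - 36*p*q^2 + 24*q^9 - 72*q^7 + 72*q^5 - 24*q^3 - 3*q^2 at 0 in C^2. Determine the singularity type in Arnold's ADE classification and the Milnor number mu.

Type A_2, Milnor number mu = 2.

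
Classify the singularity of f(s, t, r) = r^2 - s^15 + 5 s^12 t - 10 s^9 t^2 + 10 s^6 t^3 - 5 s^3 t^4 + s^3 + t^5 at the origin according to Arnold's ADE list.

The Hessian of f at 0 is [[0, 0, 0], [0, 0, 0], [0, 0, 2]] with rank 1, so corank 2. A Groebner basis of the Jacobian ideal J(f) in C{s,t,r} is {t^4, s^2, r}; counting standard monomials gives mu = 8. Corank 2; j^3 = s^3 is a perfect cube, so E-series; the 5-jet and mu = 8 give E_8.

E8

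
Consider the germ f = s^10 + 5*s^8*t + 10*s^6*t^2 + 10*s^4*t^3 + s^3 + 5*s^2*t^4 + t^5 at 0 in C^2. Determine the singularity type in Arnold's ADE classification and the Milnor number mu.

Type E8, Milnor number mu = 8.

The Hessian of f at 0 has rank 0. Corank 2; j^3 = s^3 is a perfect cube, so E-series; the 5-jet and mu = 8 give E_8.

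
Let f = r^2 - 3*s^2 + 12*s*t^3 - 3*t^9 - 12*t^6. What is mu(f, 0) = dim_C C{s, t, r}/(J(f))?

The Hessian of f at 0 is [[-6, 0, 0], [0, 0, 0], [0, 0, 2]] with rank 2, so corank 1. A Groebner basis of the Jacobian ideal J(f) in C{s,t,r} is {s^2*t^2, s^3, -s/2 + t^3, r}; counting standard monomials gives mu = 8. Corank 1: A-series; mu = 8 gives A_8.

8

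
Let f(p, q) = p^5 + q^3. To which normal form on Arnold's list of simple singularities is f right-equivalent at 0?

E8

The Hessian of f at 0 has rank 0. Corank 2; j^3 = q^3 is a perfect cube, so E-series; the 5-jet and mu = 8 give E_8.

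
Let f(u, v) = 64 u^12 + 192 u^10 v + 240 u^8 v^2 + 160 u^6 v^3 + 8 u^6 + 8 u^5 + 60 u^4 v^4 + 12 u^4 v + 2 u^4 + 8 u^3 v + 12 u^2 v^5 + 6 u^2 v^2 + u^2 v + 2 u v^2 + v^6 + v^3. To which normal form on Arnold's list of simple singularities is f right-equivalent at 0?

D_{7}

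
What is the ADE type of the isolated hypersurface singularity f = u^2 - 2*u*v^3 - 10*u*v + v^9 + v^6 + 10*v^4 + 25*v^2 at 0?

A_{8}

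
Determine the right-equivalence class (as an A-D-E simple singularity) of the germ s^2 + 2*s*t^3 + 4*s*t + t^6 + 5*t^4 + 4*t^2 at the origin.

The Hessian of f at 0 has rank 1. Corank 1: A-series; mu = 3 gives A_3.

A_{3}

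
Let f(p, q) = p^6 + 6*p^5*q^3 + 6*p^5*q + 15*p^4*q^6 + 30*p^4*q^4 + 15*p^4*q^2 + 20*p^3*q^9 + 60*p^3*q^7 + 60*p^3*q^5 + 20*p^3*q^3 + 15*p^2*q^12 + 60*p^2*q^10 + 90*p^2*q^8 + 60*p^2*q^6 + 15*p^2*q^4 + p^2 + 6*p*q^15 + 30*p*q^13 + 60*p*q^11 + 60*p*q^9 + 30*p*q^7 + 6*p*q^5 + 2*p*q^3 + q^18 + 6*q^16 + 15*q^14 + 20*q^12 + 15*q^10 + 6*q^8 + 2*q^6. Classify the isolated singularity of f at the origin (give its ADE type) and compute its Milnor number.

Type A_{5}, Milnor number mu = 5.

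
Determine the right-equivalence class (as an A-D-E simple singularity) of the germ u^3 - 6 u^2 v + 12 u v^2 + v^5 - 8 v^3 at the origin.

The Hessian of f at 0 is [[0, 0], [0, 0]] with rank 0, so corank 2. A Groebner basis of the Jacobian ideal J(f) in C{u,v} is {v^4, u^2 - 4*u*v + 4*v^2}; counting standard monomials gives mu = 8. Corank 2; j^3 = (u - 2*v)^3 is a perfect cube, so E-series; the 5-jet and mu = 8 give E_8.

E8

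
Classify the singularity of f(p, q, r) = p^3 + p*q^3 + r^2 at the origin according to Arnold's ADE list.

E7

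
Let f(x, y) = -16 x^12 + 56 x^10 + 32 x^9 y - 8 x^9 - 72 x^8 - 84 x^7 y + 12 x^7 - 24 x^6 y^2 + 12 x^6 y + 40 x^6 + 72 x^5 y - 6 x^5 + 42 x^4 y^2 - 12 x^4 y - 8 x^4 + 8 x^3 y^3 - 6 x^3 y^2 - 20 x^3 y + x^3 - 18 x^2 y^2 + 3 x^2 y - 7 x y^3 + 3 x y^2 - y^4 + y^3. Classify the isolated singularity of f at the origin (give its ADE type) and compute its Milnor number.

The Hessian of f at 0 has rank 0. Corank 2; j^3 = (x + y)^3 is a perfect cube, so E-series; the 4-jet and mu = 7 give E_7.

Type E7, Milnor number mu = 7.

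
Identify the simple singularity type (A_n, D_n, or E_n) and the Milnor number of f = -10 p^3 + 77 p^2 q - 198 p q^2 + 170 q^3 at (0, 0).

Type D4, Milnor number mu = 4.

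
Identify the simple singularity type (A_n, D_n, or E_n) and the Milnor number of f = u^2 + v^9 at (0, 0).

The Hessian of f at 0 is [[2, 0], [0, 0]] with rank 1, so corank 1. A Groebner basis of the Jacobian ideal J(f) in C{u,v} is {v^8, u}; counting standard monomials gives mu = 8. Corank 1: A-series; mu = 8 gives A_8.

Type A8, Milnor number mu = 8.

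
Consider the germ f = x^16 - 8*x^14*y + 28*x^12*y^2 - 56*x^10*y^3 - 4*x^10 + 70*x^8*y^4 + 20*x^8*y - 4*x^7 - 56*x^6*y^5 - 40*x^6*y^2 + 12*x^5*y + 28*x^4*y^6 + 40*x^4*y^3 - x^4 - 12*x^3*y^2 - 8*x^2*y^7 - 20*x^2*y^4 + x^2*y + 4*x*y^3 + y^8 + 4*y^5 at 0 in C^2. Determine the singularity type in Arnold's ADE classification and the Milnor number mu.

Type D_{9}, Milnor number mu = 9.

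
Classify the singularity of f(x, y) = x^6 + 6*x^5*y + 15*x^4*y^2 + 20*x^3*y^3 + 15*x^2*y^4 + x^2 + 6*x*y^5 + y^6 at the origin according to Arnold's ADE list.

A5

The Hessian of f at 0 is [[2, 0], [0, 0]] with rank 1, so corank 1. A Groebner basis of the Jacobian ideal J(f) in C{x,y} is {y^5, x}; counting standard monomials gives mu = 5. Corank 1: A-series; mu = 5 gives A_5.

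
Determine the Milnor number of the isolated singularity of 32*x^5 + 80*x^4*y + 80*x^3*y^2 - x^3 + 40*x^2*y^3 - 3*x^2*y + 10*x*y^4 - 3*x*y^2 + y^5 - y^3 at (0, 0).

8

The Hessian of f at 0 is [[0, 0], [0, 0]] with rank 0, so corank 2. A Groebner basis of the Jacobian ideal J(f) in C{x,y} is {y^5, x*y^3 + 7*y^4/8, x^2 + 2*x*y + y^2}; counting standard monomials gives mu = 8. Corank 2; j^3 = -(x + y)^3 is a perfect cube, so E-series; the 5-jet and mu = 8 give E_8.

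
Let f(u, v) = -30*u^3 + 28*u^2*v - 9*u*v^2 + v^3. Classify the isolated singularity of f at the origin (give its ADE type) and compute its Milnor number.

Type D4, Milnor number mu = 4.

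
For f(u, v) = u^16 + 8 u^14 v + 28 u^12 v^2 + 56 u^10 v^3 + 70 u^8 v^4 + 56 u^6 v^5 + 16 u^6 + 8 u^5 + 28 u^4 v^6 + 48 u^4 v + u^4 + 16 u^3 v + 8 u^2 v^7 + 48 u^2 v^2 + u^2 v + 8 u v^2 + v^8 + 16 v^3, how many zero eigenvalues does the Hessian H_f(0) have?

2

Hessian at 0 has rank 0.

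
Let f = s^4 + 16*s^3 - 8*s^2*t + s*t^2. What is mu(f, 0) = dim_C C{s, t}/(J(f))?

5

The Hessian of f at 0 is [[0, 0], [0, 0]] with rank 0, so corank 2. A Groebner basis of the Jacobian ideal J(f) in C{s,t} is {s*t^2 - 16*s*t + 4*t^2, -64*s*t + t^3 + 16*t^2, s^2 - s*t/4}; counting standard monomials gives mu = 5. Corank 2; j^3 = s*(4*s - t)^2 has shape L^2 M (L != M), so D-series; mu = 5 gives D_5.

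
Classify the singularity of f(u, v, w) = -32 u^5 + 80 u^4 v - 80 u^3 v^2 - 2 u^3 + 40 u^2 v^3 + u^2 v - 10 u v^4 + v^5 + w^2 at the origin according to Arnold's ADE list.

The Hessian of f at 0 has rank 1. Corank 2; j^3 = -u^2*(2*u - v) has shape L^2 M (L != M), so D-series; mu = 6 gives D_6.

D_6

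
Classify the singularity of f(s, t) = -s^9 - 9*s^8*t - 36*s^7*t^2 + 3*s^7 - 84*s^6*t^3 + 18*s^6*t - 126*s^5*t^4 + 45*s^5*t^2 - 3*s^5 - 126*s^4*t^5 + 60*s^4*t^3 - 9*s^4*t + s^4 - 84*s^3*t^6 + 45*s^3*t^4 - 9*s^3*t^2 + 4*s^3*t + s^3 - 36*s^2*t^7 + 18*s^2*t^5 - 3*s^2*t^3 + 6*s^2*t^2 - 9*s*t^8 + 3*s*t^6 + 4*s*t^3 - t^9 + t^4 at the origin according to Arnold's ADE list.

The Hessian of f at 0 has rank 0. Corank 2; j^3 = s^3 is a perfect cube, so E-series; the 4-jet and mu = 6 give E_6.

E_{6}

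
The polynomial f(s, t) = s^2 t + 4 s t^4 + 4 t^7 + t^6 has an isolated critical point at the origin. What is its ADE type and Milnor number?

Type D7, Milnor number mu = 7.

The Hessian of f at 0 is [[0, 0], [0, 0]] with rank 0, so corank 2. A Groebner basis of the Jacobian ideal J(f) in C{s,t} is {s*t/2 + t^4, s^3, s^2*t, -s^2/3 + s*t^2}; counting standard monomials gives mu = 7. Corank 2; j^3 = s^2*t has shape L^2 M (L != M), so D-series; mu = 7 gives D_7.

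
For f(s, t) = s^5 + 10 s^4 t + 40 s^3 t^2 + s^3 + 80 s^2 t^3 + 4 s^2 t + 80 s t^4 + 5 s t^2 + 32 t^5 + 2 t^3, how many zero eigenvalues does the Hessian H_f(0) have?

2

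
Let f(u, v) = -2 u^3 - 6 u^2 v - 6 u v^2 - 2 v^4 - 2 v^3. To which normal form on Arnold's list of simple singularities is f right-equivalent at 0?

E_6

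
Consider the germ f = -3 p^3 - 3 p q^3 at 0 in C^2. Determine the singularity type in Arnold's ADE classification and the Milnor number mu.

Type E7, Milnor number mu = 7.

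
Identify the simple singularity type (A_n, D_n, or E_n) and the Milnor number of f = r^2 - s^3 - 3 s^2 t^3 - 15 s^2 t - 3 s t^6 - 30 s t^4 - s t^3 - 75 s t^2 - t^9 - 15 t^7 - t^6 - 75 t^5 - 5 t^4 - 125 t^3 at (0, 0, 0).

The Hessian of f at 0 has rank 1. Corank 2; j^3 = -(s + 5*t)^3 is a perfect cube, so E-series; the 4-jet and mu = 7 give E_7.

Type E_7, Milnor number mu = 7.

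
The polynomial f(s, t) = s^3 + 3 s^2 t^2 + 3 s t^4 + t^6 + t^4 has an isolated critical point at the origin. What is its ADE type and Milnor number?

Type E_6, Milnor number mu = 6.

The Hessian of f at 0 has rank 0. Corank 2; j^3 = s^3 is a perfect cube, so E-series; the 4-jet and mu = 6 give E_6.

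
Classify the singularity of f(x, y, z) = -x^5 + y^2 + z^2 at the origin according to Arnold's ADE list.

A_{4}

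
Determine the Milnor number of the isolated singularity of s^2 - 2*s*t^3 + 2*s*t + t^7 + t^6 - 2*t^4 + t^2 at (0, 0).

6

The Hessian of f at 0 is [[2, 2], [2, 2]] with rank 1, so corank 1. A Groebner basis of the Jacobian ideal J(f) in C{s,t} is {-s + t^3 - t, s^2 + 2*s*t + t^2}; counting standard monomials gives mu = 6. Corank 1: A-series; mu = 6 gives A_6.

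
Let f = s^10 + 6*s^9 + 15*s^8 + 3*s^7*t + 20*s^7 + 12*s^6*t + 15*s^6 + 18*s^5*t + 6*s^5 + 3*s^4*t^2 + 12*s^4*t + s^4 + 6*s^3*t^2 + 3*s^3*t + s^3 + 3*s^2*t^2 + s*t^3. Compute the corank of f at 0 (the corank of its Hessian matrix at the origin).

2

Hessian at 0 has rank 0.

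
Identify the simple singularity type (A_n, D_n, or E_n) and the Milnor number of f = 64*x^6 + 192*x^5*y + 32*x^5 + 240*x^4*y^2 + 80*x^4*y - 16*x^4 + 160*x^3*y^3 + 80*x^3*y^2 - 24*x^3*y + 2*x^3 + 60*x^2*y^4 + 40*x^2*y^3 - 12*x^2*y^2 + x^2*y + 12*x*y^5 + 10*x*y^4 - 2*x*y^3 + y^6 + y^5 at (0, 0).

Type D_7, Milnor number mu = 7.

The Hessian of f at 0 has rank 0. Corank 2; j^3 = x^2*(2*x + y) has shape L^2 M (L != M), so D-series; mu = 7 gives D_7.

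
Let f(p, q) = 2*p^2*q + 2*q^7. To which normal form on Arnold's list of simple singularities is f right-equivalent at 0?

The Hessian of f at 0 has rank 0. Corank 2; j^3 = 2*p^2*q has shape L^2 M (L != M), so D-series; mu = 8 gives D_8.

D8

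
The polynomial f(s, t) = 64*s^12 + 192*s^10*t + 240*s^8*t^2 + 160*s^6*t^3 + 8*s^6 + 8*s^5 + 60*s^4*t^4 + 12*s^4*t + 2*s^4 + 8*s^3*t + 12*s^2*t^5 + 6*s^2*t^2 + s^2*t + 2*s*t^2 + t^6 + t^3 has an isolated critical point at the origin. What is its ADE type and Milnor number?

The Hessian of f at 0 is [[0, 0], [0, 0]] with rank 0, so corank 2. A Groebner basis of the Jacobian ideal J(f) in C{s,t} is {5*s^2/6 + 53*s*t/24 + t^4 + 13*t^3/12 + 11*t^2/8, s^3 + s^2 + 7*s*t/4 + t^3/2 + 3*t^2/4, s^2*t + s*t/2 + t^2/2, -s^2/3 + s*t^2 - 13*s*t/12 + t^3/6 - 3*t^2/4}; counting standard monomials gives mu = 7. Corank 2; j^3 = t*(s + t)^2 has shape L^2 M (L != M), so D-series; mu = 7 gives D_7.

Type D_7, Milnor number mu = 7.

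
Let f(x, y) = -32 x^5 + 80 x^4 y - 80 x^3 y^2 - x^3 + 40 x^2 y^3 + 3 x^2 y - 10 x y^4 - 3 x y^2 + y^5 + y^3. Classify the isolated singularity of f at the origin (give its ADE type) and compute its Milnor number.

Type E_{8}, Milnor number mu = 8.

The Hessian of f at 0 is [[0, 0], [0, 0]] with rank 0, so corank 2. A Groebner basis of the Jacobian ideal J(f) in C{x,y} is {y^5, x*y^3 - 7*y^4/8, x^2 - 2*x*y + y^2}; counting standard monomials gives mu = 8. Corank 2; j^3 = -(x - y)^3 is a perfect cube, so E-series; the 5-jet and mu = 8 give E_8.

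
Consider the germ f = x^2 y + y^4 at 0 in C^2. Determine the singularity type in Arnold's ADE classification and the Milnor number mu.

Type D_{5}, Milnor number mu = 5.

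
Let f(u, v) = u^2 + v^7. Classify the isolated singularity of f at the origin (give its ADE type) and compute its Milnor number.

Type A6, Milnor number mu = 6.

The Hessian of f at 0 is [[2, 0], [0, 0]] with rank 1, so corank 1. A Groebner basis of the Jacobian ideal J(f) in C{u,v} is {v^6, u}; counting standard monomials gives mu = 6. Corank 1: A-series; mu = 6 gives A_6.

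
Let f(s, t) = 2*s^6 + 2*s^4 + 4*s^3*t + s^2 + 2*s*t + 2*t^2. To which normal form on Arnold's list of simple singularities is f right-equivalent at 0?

A_1

The Hessian of f at 0 has rank 2. Corank 0: nondegenerate Morse point, so A_1.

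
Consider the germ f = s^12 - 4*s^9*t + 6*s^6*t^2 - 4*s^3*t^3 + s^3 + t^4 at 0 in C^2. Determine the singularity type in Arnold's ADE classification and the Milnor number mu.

Type E_{6}, Milnor number mu = 6.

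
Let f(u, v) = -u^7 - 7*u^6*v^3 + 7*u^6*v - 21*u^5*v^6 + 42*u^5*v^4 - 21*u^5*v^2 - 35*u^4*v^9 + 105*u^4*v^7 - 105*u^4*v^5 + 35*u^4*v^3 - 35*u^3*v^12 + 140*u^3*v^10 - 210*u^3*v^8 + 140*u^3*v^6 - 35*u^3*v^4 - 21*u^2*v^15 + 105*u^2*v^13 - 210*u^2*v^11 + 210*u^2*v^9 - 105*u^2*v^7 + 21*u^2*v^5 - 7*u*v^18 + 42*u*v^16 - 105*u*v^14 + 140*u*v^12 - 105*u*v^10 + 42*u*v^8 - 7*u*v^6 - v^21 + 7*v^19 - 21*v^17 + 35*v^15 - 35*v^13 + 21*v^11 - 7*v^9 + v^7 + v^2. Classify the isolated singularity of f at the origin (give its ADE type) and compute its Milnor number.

The Hessian of f at 0 is [[0, 0], [0, 2]] with rank 1, so corank 1. A Groebner basis of the Jacobian ideal J(f) in C{u,v} is {u^6, v}; counting standard monomials gives mu = 6. Corank 1: A-series; mu = 6 gives A_6.

Type A6, Milnor number mu = 6.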